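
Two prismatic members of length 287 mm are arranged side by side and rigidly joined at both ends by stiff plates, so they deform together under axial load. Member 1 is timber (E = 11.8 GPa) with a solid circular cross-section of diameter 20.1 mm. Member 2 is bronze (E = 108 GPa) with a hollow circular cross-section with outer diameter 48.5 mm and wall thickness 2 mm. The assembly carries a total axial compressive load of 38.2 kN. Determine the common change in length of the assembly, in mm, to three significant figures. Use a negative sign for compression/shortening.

-0.311 mm

A_1 = 317.3 mm².
A_2 = 292.2 mm².
Equal strain + equilibrium ⇒ each member carries load in proportion to AE: A₁E₁ = 3744000 N, A₂E₂ = 31550000 N, ΣAE = 35300000 N.
δ = PL/ΣAE = -38200·287/35300000 = -0.3106 mm.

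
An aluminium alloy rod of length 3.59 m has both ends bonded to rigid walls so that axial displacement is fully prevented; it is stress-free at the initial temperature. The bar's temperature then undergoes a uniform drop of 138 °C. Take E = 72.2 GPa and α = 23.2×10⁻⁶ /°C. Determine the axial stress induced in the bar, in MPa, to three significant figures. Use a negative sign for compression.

231 MPa

Free thermal expansion αLΔT = 23.2e-6 · 3590 · -138 = -11.49 mm.
The walls impose strain ε = −(-11.49)/3590 = 3.2016e-03; σ = Eε = 72200 · 3.2016e-03 = 231.2 MPa.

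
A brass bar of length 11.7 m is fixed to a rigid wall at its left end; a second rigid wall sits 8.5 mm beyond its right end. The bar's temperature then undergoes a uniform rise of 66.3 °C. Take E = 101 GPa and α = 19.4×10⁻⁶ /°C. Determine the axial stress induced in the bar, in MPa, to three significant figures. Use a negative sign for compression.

-56.5 MPa

Free thermal expansion αLΔT = 19.4e-6 · 11700 · 66.3 = 15.05 mm.
The walls engage after the gap closes; constrained expansion = 15.05 − 8.5 = 6.549 mm.
The walls impose strain ε = −(6.549)/11700 = -5.5972e-04; σ = Eε = 101000 · -5.5972e-04 = -56.53 MPa.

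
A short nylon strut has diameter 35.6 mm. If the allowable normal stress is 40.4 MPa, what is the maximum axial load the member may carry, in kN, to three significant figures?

A = 995.4 mm².
P_max = σ_allow · A = 40.4 · 995.4 = 40210 N = 40.21 kN.

40.2 kN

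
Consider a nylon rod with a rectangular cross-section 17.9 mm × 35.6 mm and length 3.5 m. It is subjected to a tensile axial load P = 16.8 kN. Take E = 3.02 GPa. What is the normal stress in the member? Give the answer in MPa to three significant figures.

26.4 MPa

A = 637.2 mm².
σ = N/A = 16800/637.2 = 26.36 MPa.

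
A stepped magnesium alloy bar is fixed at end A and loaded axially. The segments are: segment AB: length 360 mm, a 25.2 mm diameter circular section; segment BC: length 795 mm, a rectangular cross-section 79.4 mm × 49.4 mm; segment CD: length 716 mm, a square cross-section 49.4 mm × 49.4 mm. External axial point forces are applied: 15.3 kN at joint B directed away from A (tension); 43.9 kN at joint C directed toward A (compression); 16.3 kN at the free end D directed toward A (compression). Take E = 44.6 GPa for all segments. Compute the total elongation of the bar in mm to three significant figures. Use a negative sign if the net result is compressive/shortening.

-1.11 mm

Internal axial forces (sectioning from the free end, tension +): N_CD = -16.3 kN, N_BC = -60.2 kN, N_AB = -44.9 kN.
A_AB = 498.8 mm².
A_BC = 3922 mm².
A_CD = 2440 mm².
δ_AB = -44900·360/(498.8·44600) = -0.7266 mm
δ_BC = -60200·795/(3922·44600) = -0.2736 mm
δ_CD = -16300·716/(2440·44600) = -0.1072 mm
δ = Σδ_i = -1.107 mm.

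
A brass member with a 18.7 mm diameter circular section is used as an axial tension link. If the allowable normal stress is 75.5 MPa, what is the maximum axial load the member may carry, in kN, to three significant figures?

A = 274.6 mm².
P_max = σ_allow · A = 75.5 · 274.6 = 20740 N = 20.74 kN.

20.7 kN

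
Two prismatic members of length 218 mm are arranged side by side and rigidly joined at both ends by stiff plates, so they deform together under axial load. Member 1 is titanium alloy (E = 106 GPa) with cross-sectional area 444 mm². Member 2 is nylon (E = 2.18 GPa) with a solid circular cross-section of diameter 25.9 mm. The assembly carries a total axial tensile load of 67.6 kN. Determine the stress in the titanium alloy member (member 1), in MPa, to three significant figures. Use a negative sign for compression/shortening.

A_2 = 526.9 mm².
Equal strain + equilibrium ⇒ each member carries load in proportion to AE: A₁E₁ = 47060000 N, A₂E₂ = 1149000 N, ΣAE = 48210000 N.
σ₁ = P·E₁/ΣAE = 67600·106000/48210000 = 148.6 MPa.

149 MPa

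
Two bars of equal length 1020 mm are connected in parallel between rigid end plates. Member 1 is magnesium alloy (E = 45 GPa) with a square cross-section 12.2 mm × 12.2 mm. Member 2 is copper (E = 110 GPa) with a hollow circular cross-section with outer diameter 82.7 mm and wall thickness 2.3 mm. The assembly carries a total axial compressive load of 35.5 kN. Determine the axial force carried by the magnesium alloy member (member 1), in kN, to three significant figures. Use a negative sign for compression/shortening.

-3.37 kN

A_1 = 148.8 mm².
A_2 = 580.9 mm².
Equal strain + equilibrium ⇒ each member carries load in proportion to AE: A₁E₁ = 6698000 N, A₂E₂ = 63900000 N, ΣAE = 70600000 N.
F₁ = P·A₁E₁/ΣAE = -35500·6698000/70600000 = -3368 N.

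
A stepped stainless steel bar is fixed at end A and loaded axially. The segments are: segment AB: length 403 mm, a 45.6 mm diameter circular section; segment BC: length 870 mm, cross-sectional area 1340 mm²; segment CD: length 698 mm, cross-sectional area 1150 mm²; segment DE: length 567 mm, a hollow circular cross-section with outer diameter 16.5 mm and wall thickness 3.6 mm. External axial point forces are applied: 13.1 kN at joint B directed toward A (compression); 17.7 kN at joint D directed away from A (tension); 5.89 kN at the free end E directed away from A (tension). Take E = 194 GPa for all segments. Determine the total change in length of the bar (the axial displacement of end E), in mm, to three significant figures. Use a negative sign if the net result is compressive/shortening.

Internal axial forces (sectioning from the free end, tension +): N_DE = 5.89 kN, N_CD = 23.59 kN, N_BC = 23.59 kN, N_AB = 10.49 kN.
A_AB = 1633 mm².
A_DE = 145.9 mm².
δ_AB = 10490·403/(1633·194000) = 0.01334 mm
δ_BC = 23590·870/(1340·194000) = 0.07895 mm
δ_CD = 23590·698/(1150·194000) = 0.0738 mm
δ_DE = 5890·567/(145.9·194000) = 0.118 mm
δ = Σδ_i = 0.2841 mm.

0.284 mm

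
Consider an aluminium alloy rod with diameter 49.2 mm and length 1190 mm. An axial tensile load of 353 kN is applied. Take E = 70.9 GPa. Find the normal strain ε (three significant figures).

0.00262

A = 1901 mm².
σ = N/A = 185.7 MPa; ε = σ/E = 185.7/70900 = 2.619e-03.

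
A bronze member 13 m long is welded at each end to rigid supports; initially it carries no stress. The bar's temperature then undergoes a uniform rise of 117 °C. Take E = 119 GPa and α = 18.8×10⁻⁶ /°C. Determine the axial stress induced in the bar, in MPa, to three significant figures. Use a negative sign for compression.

Free thermal expansion αLΔT = 18.8e-6 · 13000 · 117 = 28.59 mm.
The walls impose strain ε = −(28.59)/13000 = -2.1996e-03; σ = Eε = 119000 · -2.1996e-03 = -261.8 MPa.

-262 MPa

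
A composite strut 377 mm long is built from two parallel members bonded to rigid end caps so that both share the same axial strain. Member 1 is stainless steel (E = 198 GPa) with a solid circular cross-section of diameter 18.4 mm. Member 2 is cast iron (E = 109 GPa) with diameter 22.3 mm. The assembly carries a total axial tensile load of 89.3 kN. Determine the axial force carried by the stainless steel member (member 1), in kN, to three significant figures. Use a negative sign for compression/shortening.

49.4 kN

A_1 = 265.9 mm².
A_2 = 390.6 mm².
Equal strain + equilibrium ⇒ each member carries load in proportion to AE: A₁E₁ = 52650000 N, A₂E₂ = 42570000 N, ΣAE = 95220000 N.
F₁ = P·A₁E₁/ΣAE = 89300·52650000/95220000 = 49380 N.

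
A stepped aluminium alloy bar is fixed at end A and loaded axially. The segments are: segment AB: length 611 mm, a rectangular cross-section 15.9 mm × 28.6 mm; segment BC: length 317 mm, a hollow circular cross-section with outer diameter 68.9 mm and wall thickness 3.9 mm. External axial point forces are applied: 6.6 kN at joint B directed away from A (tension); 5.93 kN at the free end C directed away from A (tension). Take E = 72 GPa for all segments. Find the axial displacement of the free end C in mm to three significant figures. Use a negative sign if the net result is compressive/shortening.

Internal axial forces (sectioning from the free end, tension +): N_BC = 5.93 kN, N_AB = 12.53 kN.
A_AB = 454.7 mm².
A_BC = 796.4 mm².
δ_AB = 12530·611/(454.7·72000) = 0.2338 mm
δ_BC = 5930·317/(796.4·72000) = 0.03278 mm
δ = Σδ_i = 0.2666 mm.

0.267 mm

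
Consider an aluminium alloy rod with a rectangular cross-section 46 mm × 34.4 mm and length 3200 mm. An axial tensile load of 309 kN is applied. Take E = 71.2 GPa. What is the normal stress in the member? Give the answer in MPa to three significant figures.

195 MPa

A = 1582 mm².
σ = N/A = 309000/1582 = 195.3 MPa.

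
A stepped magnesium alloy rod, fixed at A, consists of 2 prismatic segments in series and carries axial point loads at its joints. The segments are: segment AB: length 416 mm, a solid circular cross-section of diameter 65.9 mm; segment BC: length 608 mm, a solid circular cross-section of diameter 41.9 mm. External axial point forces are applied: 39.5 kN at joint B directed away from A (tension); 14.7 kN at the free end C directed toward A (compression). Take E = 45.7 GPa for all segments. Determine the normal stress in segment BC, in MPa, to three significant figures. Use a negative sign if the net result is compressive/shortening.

-10.7 MPa

Internal axial forces (sectioning from the free end, tension +): N_BC = -14.7 kN, N_AB = 24.8 kN.
A_BC = 1379 mm².
σ_BC = N_BC/A_BC = -14700/1379 = -10.66 MPa.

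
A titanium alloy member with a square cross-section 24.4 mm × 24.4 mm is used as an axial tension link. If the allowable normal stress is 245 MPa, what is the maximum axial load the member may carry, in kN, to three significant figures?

146 kN

A = 595.4 mm².
P_max = σ_allow · A = 245 · 595.4 = 145900 N = 145.9 kN.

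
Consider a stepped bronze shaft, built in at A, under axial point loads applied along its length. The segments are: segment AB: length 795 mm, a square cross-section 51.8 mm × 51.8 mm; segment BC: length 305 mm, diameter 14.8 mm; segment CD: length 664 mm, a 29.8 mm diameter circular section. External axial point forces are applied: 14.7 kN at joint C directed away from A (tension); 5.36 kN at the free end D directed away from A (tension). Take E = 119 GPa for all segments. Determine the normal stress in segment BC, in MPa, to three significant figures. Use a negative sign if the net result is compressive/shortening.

Internal axial forces (sectioning from the free end, tension +): N_CD = 5.36 kN, N_BC = 20.06 kN, N_AB = 20.06 kN.
A_BC = 172 mm².
σ_BC = N_BC/A_BC = 20060/172 = 116.6 MPa.

117 MPa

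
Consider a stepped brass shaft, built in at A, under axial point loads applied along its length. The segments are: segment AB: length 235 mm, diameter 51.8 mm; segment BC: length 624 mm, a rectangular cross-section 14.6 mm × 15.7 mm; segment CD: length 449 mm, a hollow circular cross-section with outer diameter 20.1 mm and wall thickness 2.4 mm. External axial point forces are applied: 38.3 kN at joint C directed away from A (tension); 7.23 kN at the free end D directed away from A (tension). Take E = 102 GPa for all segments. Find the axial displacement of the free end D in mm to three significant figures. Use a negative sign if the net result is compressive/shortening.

1.50 mm

Internal axial forces (sectioning from the free end, tension +): N_CD = 7.23 kN, N_BC = 45.53 kN, N_AB = 45.53 kN.
A_AB = 2107 mm².
A_BC = 229.2 mm².
A_CD = 133.5 mm².
δ_AB = 45530·235/(2107·102000) = 0.04978 mm
δ_BC = 45530·624/(229.2·102000) = 1.215 mm
δ_CD = 7230·449/(133.5·102000) = 0.2385 mm
δ = Σδ_i = 1.503 mm.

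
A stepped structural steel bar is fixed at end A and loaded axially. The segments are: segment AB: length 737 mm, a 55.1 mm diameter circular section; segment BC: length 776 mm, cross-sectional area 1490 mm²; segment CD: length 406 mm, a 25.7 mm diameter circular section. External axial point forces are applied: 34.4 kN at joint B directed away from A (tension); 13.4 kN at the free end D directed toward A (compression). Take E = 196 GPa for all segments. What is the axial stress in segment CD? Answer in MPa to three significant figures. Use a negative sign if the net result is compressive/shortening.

-25.8 MPa

Internal axial forces (sectioning from the free end, tension +): N_CD = -13.4 kN, N_BC = -13.4 kN, N_AB = 21 kN.
A_CD = 518.7 mm².
σ_CD = N_CD/A_CD = -13400/518.7 = -25.83 MPa.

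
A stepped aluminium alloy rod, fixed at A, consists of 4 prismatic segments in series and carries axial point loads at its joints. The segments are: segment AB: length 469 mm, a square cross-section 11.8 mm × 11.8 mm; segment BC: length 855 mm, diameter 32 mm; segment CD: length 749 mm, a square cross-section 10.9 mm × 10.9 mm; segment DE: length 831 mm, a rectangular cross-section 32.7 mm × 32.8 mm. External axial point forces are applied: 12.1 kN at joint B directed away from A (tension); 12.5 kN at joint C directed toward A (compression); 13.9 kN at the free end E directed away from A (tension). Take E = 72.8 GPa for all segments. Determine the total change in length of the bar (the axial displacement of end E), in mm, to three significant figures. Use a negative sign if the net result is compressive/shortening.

Internal axial forces (sectioning from the free end, tension +): N_DE = 13.9 kN, N_CD = 13.9 kN, N_BC = 1.4 kN, N_AB = 13.5 kN.
A_AB = 139.2 mm².
A_BC = 804.2 mm².
A_CD = 118.8 mm².
A_DE = 1073 mm².
δ_AB = 13500·469/(139.2·72800) = 0.6246 mm
δ_BC = 1400·855/(804.2·72800) = 0.02044 mm
δ_CD = 13900·749/(118.8·72800) = 1.204 mm
δ_DE = 13900·831/(1073·72800) = 0.1479 mm
δ = Σδ_i = 1.997 mm.

2.00 mm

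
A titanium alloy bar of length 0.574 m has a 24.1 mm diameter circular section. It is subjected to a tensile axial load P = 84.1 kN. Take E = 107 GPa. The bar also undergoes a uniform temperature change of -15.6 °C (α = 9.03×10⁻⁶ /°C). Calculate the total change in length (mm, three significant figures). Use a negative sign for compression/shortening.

0.908 mm

A = 456.2 mm².
δ_mech = NL/(AE) = 84100·574/(456.2·107000) = 0.989 mm.
δ_thermal = αLΔT = 9.03e-6·574·-15.6 = -0.08086 mm.
δ = δ_mech + δ_thermal = 0.9082 mm.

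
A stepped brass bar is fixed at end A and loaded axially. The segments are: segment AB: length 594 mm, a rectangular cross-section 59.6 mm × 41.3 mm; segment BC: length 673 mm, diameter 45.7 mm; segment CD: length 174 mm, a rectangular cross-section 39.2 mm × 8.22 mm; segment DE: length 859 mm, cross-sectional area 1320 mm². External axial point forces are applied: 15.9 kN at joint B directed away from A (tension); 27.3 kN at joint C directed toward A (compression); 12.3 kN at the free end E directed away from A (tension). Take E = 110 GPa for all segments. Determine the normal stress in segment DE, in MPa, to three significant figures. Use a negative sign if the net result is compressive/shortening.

9.32 MPa

Internal axial forces (sectioning from the free end, tension +): N_DE = 12.3 kN, N_CD = 12.3 kN, N_BC = -15 kN, N_AB = 0.9 kN.
σ_DE = N_DE/A_DE = 12300/1320 = 9.318 MPa.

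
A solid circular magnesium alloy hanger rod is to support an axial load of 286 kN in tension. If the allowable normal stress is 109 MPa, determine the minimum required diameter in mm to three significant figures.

Required area A ≥ P/σ_allow = 286000/109 = 2624 mm².
For a solid circular section, d ≥ √(4A/π) = 57.8 mm.

57.8 mm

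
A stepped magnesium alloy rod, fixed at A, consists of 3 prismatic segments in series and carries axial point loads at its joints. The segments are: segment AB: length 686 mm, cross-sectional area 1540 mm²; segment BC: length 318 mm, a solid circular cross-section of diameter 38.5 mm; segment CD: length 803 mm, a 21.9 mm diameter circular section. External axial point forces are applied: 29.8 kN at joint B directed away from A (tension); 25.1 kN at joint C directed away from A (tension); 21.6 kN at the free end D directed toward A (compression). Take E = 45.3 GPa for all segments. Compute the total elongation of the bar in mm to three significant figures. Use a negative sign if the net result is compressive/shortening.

-0.668 mm

Internal axial forces (sectioning from the free end, tension +): N_CD = -21.6 kN, N_BC = 3.5 kN, N_AB = 33.3 kN.
A_BC = 1164 mm².
A_CD = 376.7 mm².
δ_AB = 33300·686/(1540·45300) = 0.3275 mm
δ_BC = 3500·318/(1164·45300) = 0.02111 mm
δ_CD = -21600·803/(376.7·45300) = -1.016 mm
δ = Σδ_i = -0.6679 mm.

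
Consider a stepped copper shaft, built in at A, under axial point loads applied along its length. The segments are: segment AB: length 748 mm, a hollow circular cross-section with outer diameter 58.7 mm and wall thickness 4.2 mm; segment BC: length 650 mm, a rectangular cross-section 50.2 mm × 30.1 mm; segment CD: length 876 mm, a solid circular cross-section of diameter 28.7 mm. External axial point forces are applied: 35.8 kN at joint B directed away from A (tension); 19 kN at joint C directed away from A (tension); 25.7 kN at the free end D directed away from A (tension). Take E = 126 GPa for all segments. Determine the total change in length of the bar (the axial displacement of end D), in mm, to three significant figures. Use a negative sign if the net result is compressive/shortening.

Internal axial forces (sectioning from the free end, tension +): N_CD = 25.7 kN, N_BC = 44.7 kN, N_AB = 80.5 kN.
A_AB = 719.1 mm².
A_BC = 1511 mm².
A_CD = 646.9 mm².
δ_AB = 80500·748/(719.1·126000) = 0.6646 mm
δ_BC = 44700·650/(1511·126000) = 0.1526 mm
δ_CD = 25700·876/(646.9·126000) = 0.2762 mm
δ = Σδ_i = 1.093 mm.

1.09 mm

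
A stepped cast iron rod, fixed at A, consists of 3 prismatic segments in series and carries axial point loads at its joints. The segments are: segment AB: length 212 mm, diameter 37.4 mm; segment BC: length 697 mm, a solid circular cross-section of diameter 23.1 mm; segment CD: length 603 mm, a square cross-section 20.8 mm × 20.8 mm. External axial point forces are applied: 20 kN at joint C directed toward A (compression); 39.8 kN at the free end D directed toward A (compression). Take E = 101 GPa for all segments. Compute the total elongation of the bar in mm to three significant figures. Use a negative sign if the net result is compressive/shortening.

Internal axial forces (sectioning from the free end, tension +): N_CD = -39.8 kN, N_BC = -59.8 kN, N_AB = -59.8 kN.
A_AB = 1099 mm².
A_BC = 419.1 mm².
A_CD = 432.6 mm².
δ_AB = -59800·212/(1099·101000) = -0.1143 mm
δ_BC = -59800·697/(419.1·101000) = -0.9847 mm
δ_CD = -39800·603/(432.6·101000) = -0.5492 mm
δ = Σδ_i = -1.648 mm.

-1.65 mm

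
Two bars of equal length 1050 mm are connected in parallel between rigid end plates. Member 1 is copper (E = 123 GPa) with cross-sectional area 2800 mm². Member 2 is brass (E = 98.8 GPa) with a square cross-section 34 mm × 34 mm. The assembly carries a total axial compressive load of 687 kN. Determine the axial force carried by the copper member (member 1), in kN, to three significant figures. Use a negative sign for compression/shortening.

A_2 = 1156 mm².
Equal strain + equilibrium ⇒ each member carries load in proportion to AE: A₁E₁ = 344400000 N, A₂E₂ = 114200000 N, ΣAE = 458600000 N.
F₁ = P·A₁E₁/ΣAE = -687000·344400000/458600000 = -515900 N.

-516 kN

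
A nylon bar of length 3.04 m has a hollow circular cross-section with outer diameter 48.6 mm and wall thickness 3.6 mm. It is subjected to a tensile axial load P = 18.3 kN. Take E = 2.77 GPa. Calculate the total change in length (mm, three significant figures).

A = 508.9 mm².
δ_mech = NL/(AE) = 18300·3040/(508.9·2770) = 39.46 mm.

39.5 mm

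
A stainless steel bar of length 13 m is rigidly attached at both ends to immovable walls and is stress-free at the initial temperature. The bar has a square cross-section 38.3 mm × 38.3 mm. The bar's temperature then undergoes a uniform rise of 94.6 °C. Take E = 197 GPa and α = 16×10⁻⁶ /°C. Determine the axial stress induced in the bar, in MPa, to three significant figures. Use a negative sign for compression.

-298 MPa

Free thermal expansion αLΔT = 16e-6 · 13000 · 94.6 = 19.68 mm.
The walls impose strain ε = −(19.68)/13000 = -1.5136e-03; σ = Eε = 197000 · -1.5136e-03 = -298.2 MPa.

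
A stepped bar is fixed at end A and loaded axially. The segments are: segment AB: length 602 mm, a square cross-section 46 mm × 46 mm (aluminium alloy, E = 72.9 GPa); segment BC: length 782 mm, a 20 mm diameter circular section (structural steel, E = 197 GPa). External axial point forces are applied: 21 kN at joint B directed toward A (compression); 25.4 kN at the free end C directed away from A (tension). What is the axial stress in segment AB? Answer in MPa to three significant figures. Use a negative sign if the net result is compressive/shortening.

2.08 MPa

Internal axial forces (sectioning from the free end, tension +): N_BC = 25.4 kN, N_AB = 4.4 kN.
A_AB = 2116 mm².
σ_AB = N_AB/A_AB = 4400/2116 = 2.079 MPa.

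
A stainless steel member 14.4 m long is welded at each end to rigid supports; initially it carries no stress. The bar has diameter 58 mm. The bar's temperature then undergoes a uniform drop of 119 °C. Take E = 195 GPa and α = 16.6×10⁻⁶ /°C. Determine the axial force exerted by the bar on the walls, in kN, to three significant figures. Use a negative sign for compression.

1020 kN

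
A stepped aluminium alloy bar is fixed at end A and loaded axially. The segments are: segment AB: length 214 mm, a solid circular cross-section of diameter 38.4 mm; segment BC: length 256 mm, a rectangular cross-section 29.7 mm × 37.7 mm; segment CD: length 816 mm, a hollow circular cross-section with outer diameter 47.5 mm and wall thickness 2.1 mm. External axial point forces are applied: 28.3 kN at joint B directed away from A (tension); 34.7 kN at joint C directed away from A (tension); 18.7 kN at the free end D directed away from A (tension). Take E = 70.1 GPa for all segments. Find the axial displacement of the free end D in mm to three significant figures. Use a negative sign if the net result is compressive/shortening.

1.12 mm

Internal axial forces (sectioning from the free end, tension +): N_CD = 18.7 kN, N_BC = 53.4 kN, N_AB = 81.7 kN.
A_AB = 1158 mm².
A_BC = 1120 mm².
A_CD = 299.5 mm².
δ_AB = 81700·214/(1158·70100) = 0.2154 mm
δ_BC = 53400·256/(1120·70100) = 0.1742 mm
δ_CD = 18700·816/(299.5·70100) = 0.7268 mm
δ = Σδ_i = 1.116 mm.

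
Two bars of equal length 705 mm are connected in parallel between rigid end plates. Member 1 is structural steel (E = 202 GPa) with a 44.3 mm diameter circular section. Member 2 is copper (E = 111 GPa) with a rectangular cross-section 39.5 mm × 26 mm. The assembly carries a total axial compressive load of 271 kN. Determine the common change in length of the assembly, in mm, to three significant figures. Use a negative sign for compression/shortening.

A_1 = 1541 mm².
A_2 = 1027 mm².
Equal strain + equilibrium ⇒ each member carries load in proportion to AE: A₁E₁ = 311300000 N, A₂E₂ = 114000000 N, ΣAE = 425300000 N.
δ = PL/ΣAE = -271000·705/425300000 = -0.4492 mm.

-0.449 mm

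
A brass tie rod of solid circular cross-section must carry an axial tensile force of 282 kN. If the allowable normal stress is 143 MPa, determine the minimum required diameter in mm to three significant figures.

50.1 mm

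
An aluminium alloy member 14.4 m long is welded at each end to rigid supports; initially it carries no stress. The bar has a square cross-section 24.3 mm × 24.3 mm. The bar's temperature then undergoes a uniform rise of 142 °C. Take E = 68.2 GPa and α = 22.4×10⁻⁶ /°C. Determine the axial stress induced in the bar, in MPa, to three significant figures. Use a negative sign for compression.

-217 MPa

Free thermal expansion αLΔT = 22.4e-6 · 14400 · 142 = 45.8 mm.
The walls impose strain ε = −(45.8)/14400 = -3.1808e-03; σ = Eε = 68200 · -3.1808e-03 = -216.9 MPa.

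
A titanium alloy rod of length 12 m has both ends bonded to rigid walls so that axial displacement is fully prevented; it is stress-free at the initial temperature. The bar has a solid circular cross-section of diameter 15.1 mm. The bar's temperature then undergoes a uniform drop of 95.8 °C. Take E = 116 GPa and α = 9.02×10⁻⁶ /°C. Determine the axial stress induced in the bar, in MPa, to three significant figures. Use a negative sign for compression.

Free thermal expansion αLΔT = 9.02e-6 · 12000 · -95.8 = -10.37 mm.
The walls impose strain ε = −(-10.37)/12000 = 8.6412e-04; σ = Eε = 116000 · 8.6412e-04 = 100.2 MPa.

100 MPa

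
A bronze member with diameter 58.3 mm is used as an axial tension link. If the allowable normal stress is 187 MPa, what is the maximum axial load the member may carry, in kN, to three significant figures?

A = 2669 mm².
P_max = σ_allow · A = 187 · 2669 = 499200 N = 499.2 kN.

499 kN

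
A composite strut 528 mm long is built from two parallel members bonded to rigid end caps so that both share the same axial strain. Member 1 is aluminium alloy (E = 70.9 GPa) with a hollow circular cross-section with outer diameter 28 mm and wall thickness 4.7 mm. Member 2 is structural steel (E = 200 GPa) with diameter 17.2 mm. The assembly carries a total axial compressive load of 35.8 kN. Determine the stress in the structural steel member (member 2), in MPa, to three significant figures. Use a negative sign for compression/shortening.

-101 MPa

A_1 = 344 mm².
A_2 = 232.4 mm².
Equal strain + equilibrium ⇒ each member carries load in proportion to AE: A₁E₁ = 24390000 N, A₂E₂ = 46470000 N, ΣAE = 70860000 N.
σ₂ = P·E₂/ΣAE = -35800·200000/70860000 = -101 MPa.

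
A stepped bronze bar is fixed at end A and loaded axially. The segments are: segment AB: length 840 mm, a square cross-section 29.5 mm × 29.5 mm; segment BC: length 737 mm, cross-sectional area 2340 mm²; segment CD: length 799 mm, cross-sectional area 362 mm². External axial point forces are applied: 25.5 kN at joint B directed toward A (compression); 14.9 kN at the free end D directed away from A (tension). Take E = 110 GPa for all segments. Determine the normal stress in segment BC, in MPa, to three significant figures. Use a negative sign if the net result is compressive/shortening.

Internal axial forces (sectioning from the free end, tension +): N_CD = 14.9 kN, N_BC = 14.9 kN, N_AB = -10.6 kN.
σ_BC = N_BC/A_BC = 14900/2340 = 6.368 MPa.

6.37 MPa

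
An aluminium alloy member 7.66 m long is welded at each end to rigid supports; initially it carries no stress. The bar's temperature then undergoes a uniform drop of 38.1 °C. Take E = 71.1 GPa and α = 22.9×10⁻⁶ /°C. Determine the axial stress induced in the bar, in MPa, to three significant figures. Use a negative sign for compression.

Free thermal expansion αLΔT = 22.9e-6 · 7660 · -38.1 = -6.683 mm.
The walls impose strain ε = −(-6.683)/7660 = 8.7249e-04; σ = Eε = 71100 · 8.7249e-04 = 62.03 MPa.

62.0 MPa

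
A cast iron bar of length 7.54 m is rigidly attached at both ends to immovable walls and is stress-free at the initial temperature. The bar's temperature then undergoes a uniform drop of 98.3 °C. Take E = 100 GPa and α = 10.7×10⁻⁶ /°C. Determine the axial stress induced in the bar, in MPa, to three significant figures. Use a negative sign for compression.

105 MPa

Free thermal expansion αLΔT = 10.7e-6 · 7540 · -98.3 = -7.931 mm.
The walls impose strain ε = −(-7.931)/7540 = 1.0518e-03; σ = Eε = 100000 · 1.0518e-03 = 105.2 MPa.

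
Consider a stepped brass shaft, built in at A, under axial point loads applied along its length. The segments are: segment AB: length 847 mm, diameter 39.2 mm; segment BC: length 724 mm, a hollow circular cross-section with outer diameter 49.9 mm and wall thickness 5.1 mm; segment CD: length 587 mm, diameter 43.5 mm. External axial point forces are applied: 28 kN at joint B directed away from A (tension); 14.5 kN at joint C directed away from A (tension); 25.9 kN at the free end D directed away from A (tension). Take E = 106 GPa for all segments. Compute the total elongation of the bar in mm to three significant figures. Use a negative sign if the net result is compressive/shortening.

Internal axial forces (sectioning from the free end, tension +): N_CD = 25.9 kN, N_BC = 40.4 kN, N_AB = 68.4 kN.
A_AB = 1207 mm².
A_BC = 717.8 mm².
A_CD = 1486 mm².
δ_AB = 68400·847/(1207·106000) = 0.4529 mm
δ_BC = 40400·724/(717.8·106000) = 0.3844 mm
δ_CD = 25900·587/(1486·106000) = 0.09651 mm
δ = Σδ_i = 0.9338 mm.

0.934 mm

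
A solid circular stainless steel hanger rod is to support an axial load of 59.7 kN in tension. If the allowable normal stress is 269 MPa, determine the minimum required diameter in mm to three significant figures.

Required area A ≥ P/σ_allow = 59700/269 = 221.9 mm².
For a solid circular section, d ≥ √(4A/π) = 16.81 mm.

16.8 mm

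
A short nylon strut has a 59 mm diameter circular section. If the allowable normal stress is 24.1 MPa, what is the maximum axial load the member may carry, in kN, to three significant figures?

65.9 kN

A = 2734 mm².
P_max = σ_allow · A = 24.1 · 2734 = 65890 N = 65.89 kN.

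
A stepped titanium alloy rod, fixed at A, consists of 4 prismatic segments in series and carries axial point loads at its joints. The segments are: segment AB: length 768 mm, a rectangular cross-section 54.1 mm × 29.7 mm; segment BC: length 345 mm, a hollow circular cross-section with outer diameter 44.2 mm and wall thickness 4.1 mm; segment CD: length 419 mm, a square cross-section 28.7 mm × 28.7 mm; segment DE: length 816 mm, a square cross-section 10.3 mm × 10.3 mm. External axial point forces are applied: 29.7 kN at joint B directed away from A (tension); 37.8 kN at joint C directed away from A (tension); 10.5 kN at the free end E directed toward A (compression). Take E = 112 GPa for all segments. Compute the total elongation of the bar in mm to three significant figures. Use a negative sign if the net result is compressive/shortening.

-0.363 mm

Internal axial forces (sectioning from the free end, tension +): N_DE = -10.5 kN, N_CD = -10.5 kN, N_BC = 27.3 kN, N_AB = 57 kN.
A_AB = 1607 mm².
A_BC = 516.5 mm².
A_CD = 823.7 mm².
A_DE = 106.1 mm².
δ_AB = 57000·768/(1607·112000) = 0.2433 mm
δ_BC = 27300·345/(516.5·112000) = 0.1628 mm
δ_CD = -10500·419/(823.7·112000) = -0.04769 mm
δ_DE = -10500·816/(106.1·112000) = -0.7211 mm
δ = Σδ_i = -0.3627 mm.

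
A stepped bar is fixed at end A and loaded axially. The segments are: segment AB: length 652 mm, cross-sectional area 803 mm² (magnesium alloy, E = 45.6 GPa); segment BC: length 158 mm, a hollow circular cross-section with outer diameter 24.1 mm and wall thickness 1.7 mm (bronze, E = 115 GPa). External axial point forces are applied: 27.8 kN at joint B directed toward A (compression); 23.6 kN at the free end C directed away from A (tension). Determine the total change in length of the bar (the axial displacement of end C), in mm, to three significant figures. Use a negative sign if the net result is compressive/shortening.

Internal axial forces (sectioning from the free end, tension +): N_BC = 23.6 kN, N_AB = -4.2 kN.
A_BC = 119.6 mm².
δ_AB = -4200·652/(803·45600) = -0.07479 mm
δ_BC = 23600·158/(119.6·115000) = 0.271 mm
δ = Σδ_i = 0.1962 mm.

0.196 mm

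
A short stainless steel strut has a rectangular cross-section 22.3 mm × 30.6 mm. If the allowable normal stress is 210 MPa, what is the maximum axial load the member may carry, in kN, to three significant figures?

A = 682.4 mm².
P_max = σ_allow · A = 210 · 682.4 = 143300 N = 143.3 kN.

143 kN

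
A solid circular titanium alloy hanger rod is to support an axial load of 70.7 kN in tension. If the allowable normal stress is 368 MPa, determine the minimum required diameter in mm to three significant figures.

Required area A ≥ P/σ_allow = 70700/368 = 192.1 mm².
For a solid circular section, d ≥ √(4A/π) = 15.64 mm.

15.6 mm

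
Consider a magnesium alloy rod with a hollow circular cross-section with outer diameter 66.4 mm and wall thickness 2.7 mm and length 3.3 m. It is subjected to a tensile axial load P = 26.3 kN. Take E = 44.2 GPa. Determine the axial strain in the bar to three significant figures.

0.00110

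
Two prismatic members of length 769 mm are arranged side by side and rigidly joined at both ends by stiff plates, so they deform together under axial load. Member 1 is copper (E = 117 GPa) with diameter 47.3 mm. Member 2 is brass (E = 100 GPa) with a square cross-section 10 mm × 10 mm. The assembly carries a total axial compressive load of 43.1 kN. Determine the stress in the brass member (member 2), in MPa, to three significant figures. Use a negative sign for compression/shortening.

-20.0 MPa

A_1 = 1757 mm².
A_2 = 100 mm².
Equal strain + equilibrium ⇒ each member carries load in proportion to AE: A₁E₁ = 205600000 N, A₂E₂ = 10000000 N, ΣAE = 215600000 N.
σ₂ = P·E₂/ΣAE = -43100·100000/215600000 = -19.99 MPa.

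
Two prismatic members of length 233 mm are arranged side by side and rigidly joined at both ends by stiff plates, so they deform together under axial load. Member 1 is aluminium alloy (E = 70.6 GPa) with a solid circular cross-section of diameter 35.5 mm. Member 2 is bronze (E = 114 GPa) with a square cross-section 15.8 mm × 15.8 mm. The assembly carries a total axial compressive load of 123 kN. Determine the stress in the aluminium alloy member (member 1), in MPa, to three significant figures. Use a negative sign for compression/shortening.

-88.3 MPa

A_1 = 989.8 mm².
A_2 = 249.6 mm².
Equal strain + equilibrium ⇒ each member carries load in proportion to AE: A₁E₁ = 69880000 N, A₂E₂ = 28460000 N, ΣAE = 98340000 N.
σ₁ = P·E₁/ΣAE = -123000·70600/98340000 = -88.31 MPa.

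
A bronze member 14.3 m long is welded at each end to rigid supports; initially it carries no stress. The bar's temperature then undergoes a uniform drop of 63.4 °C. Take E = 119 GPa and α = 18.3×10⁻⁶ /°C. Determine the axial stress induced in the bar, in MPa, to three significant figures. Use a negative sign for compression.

Free thermal expansion αLΔT = 18.3e-6 · 14300 · -63.4 = -16.59 mm.
The walls impose strain ε = −(-16.59)/14300 = 1.1602e-03; σ = Eε = 119000 · 1.1602e-03 = 138.1 MPa.

138 MPa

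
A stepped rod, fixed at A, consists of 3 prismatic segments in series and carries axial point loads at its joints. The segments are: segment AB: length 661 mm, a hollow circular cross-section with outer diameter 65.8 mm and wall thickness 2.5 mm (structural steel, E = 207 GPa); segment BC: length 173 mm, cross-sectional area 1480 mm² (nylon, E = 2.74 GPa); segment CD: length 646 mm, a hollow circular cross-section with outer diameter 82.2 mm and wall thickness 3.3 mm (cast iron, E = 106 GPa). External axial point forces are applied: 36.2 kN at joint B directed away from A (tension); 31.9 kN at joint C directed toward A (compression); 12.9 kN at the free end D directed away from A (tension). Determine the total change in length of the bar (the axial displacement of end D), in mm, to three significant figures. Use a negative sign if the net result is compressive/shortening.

Internal axial forces (sectioning from the free end, tension +): N_CD = 12.9 kN, N_BC = -19 kN, N_AB = 17.2 kN.
A_AB = 497.2 mm².
A_CD = 818 mm².
δ_AB = 17200·661/(497.2·207000) = 0.1105 mm
δ_BC = -19000·173/(1480·2740) = -0.8106 mm
δ_CD = 12900·646/(818·106000) = 0.09611 mm
δ = Σδ_i = -0.604 mm.

-0.604 mm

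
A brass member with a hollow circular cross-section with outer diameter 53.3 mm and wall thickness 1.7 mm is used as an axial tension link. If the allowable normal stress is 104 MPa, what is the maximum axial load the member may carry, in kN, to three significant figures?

A = 275.6 mm².
P_max = σ_allow · A = 104 · 275.6 = 28660 N = 28.66 kN.

28.7 kN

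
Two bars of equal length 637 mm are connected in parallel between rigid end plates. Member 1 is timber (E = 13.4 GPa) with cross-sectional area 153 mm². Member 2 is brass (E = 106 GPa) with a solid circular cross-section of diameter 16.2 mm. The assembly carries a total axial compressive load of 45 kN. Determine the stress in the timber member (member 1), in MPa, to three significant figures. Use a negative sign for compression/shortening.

-25.2 MPa

A_2 = 206.1 mm².
Equal strain + equilibrium ⇒ each member carries load in proportion to AE: A₁E₁ = 2050000 N, A₂E₂ = 21850000 N, ΣAE = 23900000 N.
σ₁ = P·E₁/ΣAE = -45000·13400/23900000 = -25.23 MPa.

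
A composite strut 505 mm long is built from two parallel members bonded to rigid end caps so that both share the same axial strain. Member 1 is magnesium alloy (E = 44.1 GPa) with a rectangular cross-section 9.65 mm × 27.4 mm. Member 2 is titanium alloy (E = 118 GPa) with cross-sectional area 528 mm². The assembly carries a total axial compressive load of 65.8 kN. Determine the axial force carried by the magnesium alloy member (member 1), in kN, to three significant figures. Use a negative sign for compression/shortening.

-10.4 kN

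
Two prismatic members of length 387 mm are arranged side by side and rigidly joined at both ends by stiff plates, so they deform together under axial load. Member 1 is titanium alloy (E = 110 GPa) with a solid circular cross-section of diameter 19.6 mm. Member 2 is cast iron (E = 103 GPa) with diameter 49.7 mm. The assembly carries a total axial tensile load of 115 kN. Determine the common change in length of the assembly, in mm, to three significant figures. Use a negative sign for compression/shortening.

0.191 mm

A_1 = 301.7 mm².
A_2 = 1940 mm².
Equal strain + equilibrium ⇒ each member carries load in proportion to AE: A₁E₁ = 33190000 N, A₂E₂ = 199800000 N, ΣAE = 233000000 N.
δ = PL/ΣAE = 115000·387/233000000 = 0.191 mm.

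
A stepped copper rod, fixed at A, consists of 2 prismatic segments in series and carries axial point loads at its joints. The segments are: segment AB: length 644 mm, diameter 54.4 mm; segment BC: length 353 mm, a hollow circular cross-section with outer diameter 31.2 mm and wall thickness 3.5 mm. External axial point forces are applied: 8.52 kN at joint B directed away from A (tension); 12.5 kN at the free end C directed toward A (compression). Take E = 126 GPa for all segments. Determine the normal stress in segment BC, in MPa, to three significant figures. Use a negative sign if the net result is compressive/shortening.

-41.0 MPa

Internal axial forces (sectioning from the free end, tension +): N_BC = -12.5 kN, N_AB = -3.98 kN.
A_BC = 304.6 mm².
σ_BC = N_BC/A_BC = -12500/304.6 = -41.04 MPa.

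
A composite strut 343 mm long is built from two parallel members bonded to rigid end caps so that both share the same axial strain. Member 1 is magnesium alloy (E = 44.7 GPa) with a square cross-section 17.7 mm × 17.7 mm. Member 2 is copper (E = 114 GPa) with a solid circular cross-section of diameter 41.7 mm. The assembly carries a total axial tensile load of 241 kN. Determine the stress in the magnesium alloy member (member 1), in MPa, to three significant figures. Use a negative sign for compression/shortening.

A_1 = 313.3 mm².
A_2 = 1366 mm².
Equal strain + equilibrium ⇒ each member carries load in proportion to AE: A₁E₁ = 14000000 N, A₂E₂ = 155700000 N, ΣAE = 169700000 N.
σ₁ = P·E₁/ΣAE = 241000·44700/169700000 = 63.48 MPa.

63.5 MPa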